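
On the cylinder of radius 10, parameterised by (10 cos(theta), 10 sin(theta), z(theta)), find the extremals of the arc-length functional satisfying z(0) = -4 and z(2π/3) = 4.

Parameterise the cylinder of radius R = 10 as
    r(θ) = (10 cos θ, 10 sin θ, z(θ)).
The arc-length element is
    ds = sqrt(100 + (dz/dθ)^2) dθ,
so the Lagrangian is L = sqrt(100 + z'^2).
L depends on z' only, not on z or θ, so ∂L/∂z = 0 and
    ∂L/∂z' = z' / sqrt(100 + z'^2).
The Euler-Lagrange equation gives
    d/dθ( z' / sqrt(100 + z'^2) ) = 0,
so z' is constant. Integrating once:
    z(θ) = a θ + b,
a helix on the cylinder (a straight line when the cylinder is unrolled). The constants a, b are determined by the endpoint conditions.
With endpoint conditions z(0) = -4 and z(2π/3) = 4: from z(0) = b we get b = -4, and a·2π/3 + -4 = 4 gives a = 12/π, so
    z(θ) = (12/π) θ − 4.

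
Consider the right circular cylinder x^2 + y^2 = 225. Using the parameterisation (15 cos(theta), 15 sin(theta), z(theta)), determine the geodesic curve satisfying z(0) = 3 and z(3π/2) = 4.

Parameterise the cylinder of radius R = 15 as
    r(θ) = (15 cos θ, 15 sin θ, z(θ)).
The arc-length element is
    ds = sqrt(225 + (dz/dθ)^2) dθ,
so the Lagrangian is L = sqrt(225 + z'^2).
L depends on z' only, not on z or θ, so ∂L/∂z = 0 and
    ∂L/∂z' = z' / sqrt(225 + z'^2).
The Euler-Lagrange equation gives
    d/dθ( z' / sqrt(225 + z'^2) ) = 0,
so z' is constant. Integrating once:
    z(θ) = a θ + b,
a helix on the cylinder (a straight line when the cylinder is unrolled). The constants a, b are determined by the endpoint conditions.
With endpoint conditions z(0) = 3 and z(3π/2) = 4: from z(0) = b we get b = 3, and a·3π/2 + 3 = 4 gives a = 2/(3π), so
    z(θ) = (2/(3π)) θ + 3.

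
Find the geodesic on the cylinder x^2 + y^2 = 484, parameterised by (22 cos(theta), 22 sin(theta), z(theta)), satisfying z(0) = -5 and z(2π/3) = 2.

Parameterise the cylinder of radius R = 22 as
    r(θ) = (22 cos θ, 22 sin θ, z(θ)).
The arc-length element is
    ds = sqrt(484 + (dz/dθ)^2) dθ,
so the Lagrangian is L = sqrt(484 + z'^2).
L depends on z' only, not on z or θ, so ∂L/∂z = 0 and
    ∂L/∂z' = z' / sqrt(484 + z'^2).
The Euler-Lagrange equation gives
    d/dθ( z' / sqrt(484 + z'^2) ) = 0,
so z' is constant. Integrating once:
    z(θ) = a θ + b,
a helix on the cylinder (a straight line when the cylinder is unrolled). The constants a, b are determined by the endpoint conditions.
With endpoint conditions z(0) = -5 and z(2π/3) = 2: from z(0) = b we get b = -5, and a·2π/3 + -5 = 2 gives a = 21/(2π), so
    z(θ) = (21/(2π)) θ − 5.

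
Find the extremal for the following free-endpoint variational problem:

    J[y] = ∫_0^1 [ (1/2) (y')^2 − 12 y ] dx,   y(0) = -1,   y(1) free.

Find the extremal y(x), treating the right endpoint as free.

The Lagrangian L = (1/2) (y')^2 − 12 y gives
    ∂L/∂y = −12,   ∂L/∂y' = y'.
Euler-Lagrange: d/dx(y') − (−12) = 0, i.e. y'' + 12 = 0, so
    y(x) = −(12/2) x^2 + C1 x + C2.
Fixed left endpoint y(0) = -1 ⇒ C2 = -1.
The right endpoint x = 1 is free, so the natural (transversality) condition is ∂L/∂y' |_{x=1} = 0, i.e. y'(1) = 0.
Compute y'(x) = −12 x + C1, so y'(1) = −12 + C1 = 0 ⇒ C1 = 12.
Therefore the extremal is
    y(x) = −6 x^2 + 12 x − 1.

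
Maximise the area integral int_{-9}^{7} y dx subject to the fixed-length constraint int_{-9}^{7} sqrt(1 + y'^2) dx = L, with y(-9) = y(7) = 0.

Set up the augmented Lagrangian using a multiplier λ for the length constraint:
    F(y, y') = y − λ sqrt(1 + y'^2).
F has no explicit x dependence, so the Beltrami identity yields a first integral
    F − y' ∂F/∂y' = C.
Compute ∂F/∂y' = −λ y' / sqrt(1 + y'^2). Then
    y − λ sqrt(1 + y'^2) + λ y'^2 / sqrt(1 + y'^2) = C
    ⇒  y − λ / sqrt(1 + y'^2) = C.
Solving for y' and integrating gives
    (x − a)^2 + (y − b)^2 = λ^2,
a circular arc of radius λ. The constants a, b are determined by the endpoint conditions y(-9) = y(7) = 0, and λ is fixed implicitly by the length constraint
    ∫_{-9}^{7} sqrt(1 + y'^2) dx = L.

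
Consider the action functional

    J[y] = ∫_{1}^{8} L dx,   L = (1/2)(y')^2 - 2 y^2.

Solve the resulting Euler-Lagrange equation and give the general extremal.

The Lagrangian is L = (1/2)(y')^2 - 2 y^2.
∂L/∂y = -4y.
∂L/∂y' = y'.
The Euler-Lagrange equation d/dx(∂L/∂y') − ∂L/∂y = 0 becomes:
    y'' + 4 y = 0
General solution: y(x) = A sin(2x) + B cos(2x), where A and B are arbitrary constants fixed by the endpoint conditions.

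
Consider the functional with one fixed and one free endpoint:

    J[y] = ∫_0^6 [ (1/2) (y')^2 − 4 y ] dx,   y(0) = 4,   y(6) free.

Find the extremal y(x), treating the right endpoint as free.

The Lagrangian L = (1/2) (y')^2 − 4 y gives
    ∂L/∂y = −4,   ∂L/∂y' = y'.
Euler-Lagrange: d/dx(y') − (−4) = 0, i.e. y'' + 4 = 0, so
    y(x) = −(4/2) x^2 + C1 x + C2.
Fixed left endpoint y(0) = 4 ⇒ C2 = 4.
The right endpoint x = 6 is free, so the natural (transversality) condition is ∂L/∂y' |_{x=6} = 0, i.e. y'(6) = 0.
Compute y'(x) = −4 x + C1, so y'(6) = −24 + C1 = 0 ⇒ C1 = 24.
Therefore the extremal is
    y(x) = −2 x^2 + 24 x + 4.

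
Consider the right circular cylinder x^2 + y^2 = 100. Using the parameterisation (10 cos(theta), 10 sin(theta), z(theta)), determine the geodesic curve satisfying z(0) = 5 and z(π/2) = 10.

Parameterise the cylinder of radius R = 10 as
    r(θ) = (10 cos θ, 10 sin θ, z(θ)).
The arc-length element is
    ds = sqrt(100 + (dz/dθ)^2) dθ,
so the Lagrangian is L = sqrt(100 + z'^2).
L depends on z' only, not on z or θ, so ∂L/∂z = 0 and
    ∂L/∂z' = z' / sqrt(100 + z'^2).
The Euler-Lagrange equation gives
    d/dθ( z' / sqrt(100 + z'^2) ) = 0,
so z' is constant. Integrating once:
    z(θ) = a θ + b,
a helix on the cylinder (a straight line when the cylinder is unrolled). The constants a, b are determined by the endpoint conditions.
With endpoint conditions z(0) = 5 and z(π/2) = 10: from z(0) = b we get b = 5, and a·π/2 + 5 = 10 gives a = 10/π, so
    z(θ) = (10/π) θ + 5.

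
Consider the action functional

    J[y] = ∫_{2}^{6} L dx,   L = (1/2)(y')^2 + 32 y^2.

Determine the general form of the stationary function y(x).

The Lagrangian is L = (1/2)(y')^2 + 32 y^2.
∂L/∂y = 64y.
∂L/∂y' = y'.
The Euler-Lagrange equation d/dx(∂L/∂y') − ∂L/∂y = 0 becomes:
    y'' - 64 y = 0
General solution: y(x) = A e^(8x) + B e^(-8x), where A and B are arbitrary constants fixed by the endpoint conditions.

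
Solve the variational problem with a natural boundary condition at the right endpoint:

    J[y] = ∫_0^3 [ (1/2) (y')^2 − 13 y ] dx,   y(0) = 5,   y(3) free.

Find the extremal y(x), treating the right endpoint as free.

The Lagrangian L = (1/2) (y')^2 − 13 y gives
    ∂L/∂y = −13,   ∂L/∂y' = y'.
Euler-Lagrange: d/dx(y') − (−13) = 0, i.e. y'' + 13 = 0, so
    y(x) = −(13/2) x^2 + C1 x + C2.
Fixed left endpoint y(0) = 5 ⇒ C2 = 5.
The right endpoint x = 3 is free, so the natural (transversality) condition is ∂L/∂y' |_{x=3} = 0, i.e. y'(3) = 0.
Compute y'(x) = −13 x + C1, so y'(3) = −39 + C1 = 0 ⇒ C1 = 39.
Therefore the extremal is
    y(x) = −(13/2) x^2 + 39 x + 5.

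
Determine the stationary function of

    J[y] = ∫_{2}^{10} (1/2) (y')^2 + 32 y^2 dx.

The Lagrangian is L = (1/2) (y')^2 + 32 y^2.
Compute ∂L/∂y = 64y, ∂L/∂y' = y'.
The Euler-Lagrange equation d/dx(∂L/∂y') − ∂L/∂y = 0 reduces to
    y'' − 64 y = 0.
Its general solution is
    y(x) = A e^(8x) + B e^(−8x),
with A, B fixed by the endpoint conditions.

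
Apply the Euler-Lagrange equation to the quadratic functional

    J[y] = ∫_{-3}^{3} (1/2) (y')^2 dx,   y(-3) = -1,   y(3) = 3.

The Lagrangian is L = (1/2) (y')^2.
Compute ∂L/∂y = 0, ∂L/∂y' = y'.
The Euler-Lagrange equation d/dx(∂L/∂y') − ∂L/∂y = 0 reduces to
    y'' = 0.
Its general solution is
    y(x) = A x + B,
with A, B fixed by the endpoint conditions.
Applying the endpoint conditions y(-3) = -1 and y(3) = 3: solve A·-3 + B = -1 and A·3 + B = 3. Subtracting gives A(3 − -3) = 3 − -1, so A = 2/3, and B = -1 − A·-3 = 1. Therefore
    y(x) = (2/3) x + 1.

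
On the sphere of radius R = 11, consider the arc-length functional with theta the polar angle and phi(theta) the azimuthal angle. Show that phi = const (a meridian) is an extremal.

On the sphere of radius R = 11 with spherical coordinates (θ, φ), the induced metric is
    ds^2 = 121(dθ^2 + sin^2(θ) dφ^2).
Using θ as the parameter, the arc-length functional becomes
    J[φ] = ∫ 11 sqrt(1 + sin^2(θ) (dφ/dθ)^2) dθ.
So L = 11 sqrt(1 + sin^2(θ) φ'^2). Compute
    ∂L/∂φ = 0  (L has no explicit φ dependence),
    ∂L/∂φ' = 11 sin^2(θ) φ' / sqrt(1 + sin^2(θ) φ'^2).
For the candidate φ(θ) = c (constant), φ' = 0, so ∂L/∂φ' evaluated along the candidate vanishes, and ∂L/∂φ is identically zero. Hence
    d/dθ(∂L/∂φ') − ∂L/∂φ = 0
is satisfied. Therefore meridians φ = const are extremals of arc length — they are geodesics on the sphere.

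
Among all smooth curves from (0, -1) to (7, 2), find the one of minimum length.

Arc-length functional: J[y] = ∫ sqrt(1 + (y')^2) dx.
Lagrangian L = sqrt(1 + (y')^2) has no explicit y dependence, so ∂L/∂y = 0 and the Euler-Lagrange equation gives
    d/dx( y' / sqrt(1 + (y')^2) ) = 0  ⇒  y' / sqrt(1 + (y')^2) = const.
Hence y' is constant, so y(x) is affine.
Fitting the endpoints (0, -1) and (7, 2):
    slope m = (2 − (-1)) / (7 − 0) = 3/7,
    intercept c = (-1) − m·0 = -1.
Extremal: y(x) = (3/7) x - 1.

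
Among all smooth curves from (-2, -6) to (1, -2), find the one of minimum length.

Arc-length functional: J[y] = ∫ sqrt(1 + (y')^2) dx.
Lagrangian L = sqrt(1 + (y')^2) has no explicit y dependence, so ∂L/∂y = 0 and the Euler-Lagrange equation gives
    d/dx( y' / sqrt(1 + (y')^2) ) = 0  ⇒  y' / sqrt(1 + (y')^2) = const.
Hence y' is constant, so y(x) is affine.
Fitting the endpoints (-2, -6) and (1, -2):
    slope m = ((-2) − (-6)) / (1 − (-2)) = 4/3,
    intercept c = (-6) − m·(-2) = -10/3.
Extremal: y(x) = (4/3) x - 10/3.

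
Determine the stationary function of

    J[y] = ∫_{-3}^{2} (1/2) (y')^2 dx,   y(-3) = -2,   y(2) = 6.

The Lagrangian is L = (1/2) (y')^2.
Compute ∂L/∂y = 0, ∂L/∂y' = y'.
The Euler-Lagrange equation d/dx(∂L/∂y') − ∂L/∂y = 0 reduces to
    y'' = 0.
Its general solution is
    y(x) = A x + B,
with A, B fixed by the endpoint conditions.
Applying the endpoint conditions y(-3) = -2 and y(2) = 6: solve A·-3 + B = -2 and A·2 + B = 6. Subtracting gives A(2 − -3) = 6 − -2, so A = 8/5, and B = -2 − A·-3 = 14/5. Therefore
    y(x) = (8/5) x + 14/5.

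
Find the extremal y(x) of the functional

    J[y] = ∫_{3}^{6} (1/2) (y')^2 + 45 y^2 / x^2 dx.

The Lagrangian is L = (1/2) (y')^2 + 45 y^2 / x^2.
Compute ∂L/∂y = 90y/x^2, ∂L/∂y' = y'.
The Euler-Lagrange equation d/dx(∂L/∂y') − ∂L/∂y = 0 reduces to
    y'' − 90/x^2 · y = 0  (x > 0).
Its general solution is
    y(x) = A x^10 + B x^(-9),
with A, B fixed by the endpoint conditions.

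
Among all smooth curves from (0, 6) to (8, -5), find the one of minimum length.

Arc-length functional: J[y] = ∫ sqrt(1 + (y')^2) dx.
Lagrangian L = sqrt(1 + (y')^2) has no explicit y dependence, so ∂L/∂y = 0 and the Euler-Lagrange equation gives
    d/dx( y' / sqrt(1 + (y')^2) ) = 0  ⇒  y' / sqrt(1 + (y')^2) = const.
Hence y' is constant, so y(x) is affine.
Fitting the endpoints (0, 6) and (8, -5):
    slope m = ((-5) − 6) / (8 − 0) = -11/8,
    intercept c = 6 − m·0 = 6.
Extremal: y(x) = (-11/8) x + 6.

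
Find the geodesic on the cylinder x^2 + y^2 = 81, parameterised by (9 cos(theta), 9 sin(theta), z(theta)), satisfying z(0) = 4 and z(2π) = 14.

Parameterise the cylinder of radius R = 9 as
    r(θ) = (9 cos θ, 9 sin θ, z(θ)).
The arc-length element is
    ds = sqrt(81 + (dz/dθ)^2) dθ,
so the Lagrangian is L = sqrt(81 + z'^2).
L depends on z' only, not on z or θ, so ∂L/∂z = 0 and
    ∂L/∂z' = z' / sqrt(81 + z'^2).
The Euler-Lagrange equation gives
    d/dθ( z' / sqrt(81 + z'^2) ) = 0,
so z' is constant. Integrating once:
    z(θ) = a θ + b,
a helix on the cylinder (a straight line when the cylinder is unrolled). The constants a, b are determined by the endpoint conditions.
With endpoint conditions z(0) = 4 and z(2π) = 14: from z(0) = b we get b = 4, and a·2π + 4 = 14 gives a = 5/π, so
    z(θ) = (5/π) θ + 4.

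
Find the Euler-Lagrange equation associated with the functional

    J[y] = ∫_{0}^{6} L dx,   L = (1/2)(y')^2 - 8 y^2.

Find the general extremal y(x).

The Lagrangian is L = (1/2)(y')^2 - 8 y^2.
∂L/∂y = -16y.
∂L/∂y' = y'.
The Euler-Lagrange equation d/dx(∂L/∂y') − ∂L/∂y = 0 becomes:
    y'' + 16 y = 0
General solution: y(x) = A sin(4x) + B cos(4x), where A and B are arbitrary constants fixed by the endpoint conditions.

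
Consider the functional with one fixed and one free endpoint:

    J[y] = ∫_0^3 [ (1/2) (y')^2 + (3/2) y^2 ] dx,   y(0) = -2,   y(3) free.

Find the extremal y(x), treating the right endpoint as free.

The Lagrangian L = (1/2) (y')^2 + (3/2) y^2 gives
    ∂L/∂y = 3 y,   ∂L/∂y' = y'.
Euler-Lagrange: y'' − 3 y = 0.
With k = sqrt(3), the general solution is
    y(x) = A cosh(sqrt(3) x) + B sinh(sqrt(3) x).
Fixed left endpoint y(0) = -2 ⇒ A = -2.
The right endpoint x = 3 is free, so the natural (transversality) condition is ∂L/∂y' |_{x=3} = 0, i.e. y'(3) = 0.
Compute y'(x) = A k sinh(k x) + B k cosh(k x), so
    y'(3) = A k sinh(k·3) + B k cosh(k·3) = 0
    ⇒ B = −A tanh(k·3) = 2 tanh(sqrt(3)·3).
Therefore the extremal is
    y(x) = −2 cosh(sqrt(3) x) + 2 tanh(sqrt(3)·3) sinh(sqrt(3) x).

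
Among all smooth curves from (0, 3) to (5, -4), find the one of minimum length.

Arc-length functional: J[y] = ∫ sqrt(1 + (y')^2) dx.
Lagrangian L = sqrt(1 + (y')^2) has no explicit y dependence, so ∂L/∂y = 0 and the Euler-Lagrange equation gives
    d/dx( y' / sqrt(1 + (y')^2) ) = 0  ⇒  y' / sqrt(1 + (y')^2) = const.
Hence y' is constant, so y(x) is affine.
Fitting the endpoints (0, 3) and (5, -4):
    slope m = ((-4) − 3) / (5 − 0) = -7/5,
    intercept c = 3 − m·0 = 3.
Extremal: y(x) = (-7/5) x + 3.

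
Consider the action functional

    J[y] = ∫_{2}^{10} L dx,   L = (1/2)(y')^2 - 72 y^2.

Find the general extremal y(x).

The Lagrangian is L = (1/2)(y')^2 - 72 y^2.
∂L/∂y = -144y.
∂L/∂y' = y'.
The Euler-Lagrange equation d/dx(∂L/∂y') − ∂L/∂y = 0 becomes:
    y'' + 144 y = 0
General solution: y(x) = A sin(12x) + B cos(12x), where A and B are arbitrary constants fixed by the endpoint conditions.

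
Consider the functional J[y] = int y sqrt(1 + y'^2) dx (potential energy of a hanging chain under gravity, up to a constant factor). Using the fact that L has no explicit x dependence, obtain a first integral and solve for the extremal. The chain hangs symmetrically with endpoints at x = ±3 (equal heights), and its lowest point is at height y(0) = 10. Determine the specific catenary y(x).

The Lagrangian L(y, y') = y sqrt(1 + y'^2) has no explicit x dependence, so the Beltrami identity applies:
    L − y' ∂L/∂y' = C.
Compute ∂L/∂y' = y · y' / sqrt(1 + y'^2). Then
    L − y' ∂L/∂y'
    = y sqrt(1 + y'^2) − y · y'^2 / sqrt(1 + y'^2)
    = y (1 + y'^2 − y'^2) / sqrt(1 + y'^2)
    = y / sqrt(1 + y'^2) = C.
Squaring gives y^2 = C^2 (1 + y'^2), i.e.
    y'^2 = y^2 / C^2 − 1.
Separating variables,
    dy / sqrt(y^2 − C^2) = dx / C,
and integrating gives arccosh(y / C) = (x − a)/C, so
    y(x) = C cosh((x − a)/C),
the catenary. The constants C and a are fixed by the two endpoint conditions (and, for the hanging-chain problem, the length constraint selects C).
Now fit the given data. The endpoints x = ±3 are symmetric at equal height, so the catenary is even about its minimum: a = 0 and y(x) = C cosh(x/C). The lowest point is y(0) = C cosh(0) = C, and we are told y(0) = 10, so C = 10. Therefore
    y(x) = 10 cosh(x/10),
and at the endpoints
    y(±3) = 10 cosh(3/10).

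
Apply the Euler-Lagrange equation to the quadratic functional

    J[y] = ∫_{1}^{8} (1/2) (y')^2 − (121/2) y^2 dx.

The Lagrangian is L = (1/2) (y')^2 − (121/2) y^2.
Compute ∂L/∂y = -121y, ∂L/∂y' = y'.
The Euler-Lagrange equation d/dx(∂L/∂y') − ∂L/∂y = 0 reduces to
    y'' + 121 y = 0.
Its general solution is
    y(x) = A sin(11x) + B cos(11x),
with A, B fixed by the endpoint conditions.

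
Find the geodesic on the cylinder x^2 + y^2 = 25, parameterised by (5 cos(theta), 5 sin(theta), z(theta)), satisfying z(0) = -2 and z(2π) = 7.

Parameterise the cylinder of radius R = 5 as
    r(θ) = (5 cos θ, 5 sin θ, z(θ)).
The arc-length element is
    ds = sqrt(25 + (dz/dθ)^2) dθ,
so the Lagrangian is L = sqrt(25 + z'^2).
L depends on z' only, not on z or θ, so ∂L/∂z = 0 and
    ∂L/∂z' = z' / sqrt(25 + z'^2).
The Euler-Lagrange equation gives
    d/dθ( z' / sqrt(25 + z'^2) ) = 0,
so z' is constant. Integrating once:
    z(θ) = a θ + b,
a helix on the cylinder (a straight line when the cylinder is unrolled). The constants a, b are determined by the endpoint conditions.
With endpoint conditions z(0) = -2 and z(2π) = 7: from z(0) = b we get b = -2, and a·2π + -2 = 7 gives a = 9/(2π), so
    z(θ) = (9/(2π)) θ − 2.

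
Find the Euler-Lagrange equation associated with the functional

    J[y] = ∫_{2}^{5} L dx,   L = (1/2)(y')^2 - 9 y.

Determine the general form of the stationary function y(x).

The Lagrangian is L = (1/2)(y')^2 - 9 y.
∂L/∂y = -9.
∂L/∂y' = y'.
The Euler-Lagrange equation d/dx(∂L/∂y') − ∂L/∂y = 0 becomes:
    y'' + 9 = 0
General solution: y(x) = -(9/2) x^2 + A x + B, where A and B are arbitrary constants fixed by the endpoint conditions.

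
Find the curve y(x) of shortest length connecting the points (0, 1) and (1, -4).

Arc-length functional: J[y] = ∫ sqrt(1 + (y')^2) dx.
Lagrangian L = sqrt(1 + (y')^2) has no explicit y dependence, so ∂L/∂y = 0 and the Euler-Lagrange equation gives
    d/dx( y' / sqrt(1 + (y')^2) ) = 0  ⇒  y' / sqrt(1 + (y')^2) = const.
Hence y' is constant, so y(x) is affine.
Fitting the endpoints (0, 1) and (1, -4):
    slope m = ((-4) − 1) / (1 − 0) = -5,
    intercept c = 1 − m·0 = 1.
Extremal: y(x) = -5 x + 1.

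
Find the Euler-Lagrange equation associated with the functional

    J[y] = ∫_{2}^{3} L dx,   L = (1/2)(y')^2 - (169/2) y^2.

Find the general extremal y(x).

The Lagrangian is L = (1/2)(y')^2 - (169/2) y^2.
∂L/∂y = -169y.
∂L/∂y' = y'.
The Euler-Lagrange equation d/dx(∂L/∂y') − ∂L/∂y = 0 becomes:
    y'' + 169 y = 0
General solution: y(x) = A sin(13x) + B cos(13x), where A and B are arbitrary constants fixed by the endpoint conditions.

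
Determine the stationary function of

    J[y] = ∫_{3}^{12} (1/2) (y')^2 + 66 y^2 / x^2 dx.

The Lagrangian is L = (1/2) (y')^2 + 66 y^2 / x^2.
Compute ∂L/∂y = 132y/x^2, ∂L/∂y' = y'.
The Euler-Lagrange equation d/dx(∂L/∂y') − ∂L/∂y = 0 reduces to
    y'' − 132/x^2 · y = 0  (x > 0).
Its general solution is
    y(x) = A x^12 + B x^(-11),
with A, B fixed by the endpoint conditions.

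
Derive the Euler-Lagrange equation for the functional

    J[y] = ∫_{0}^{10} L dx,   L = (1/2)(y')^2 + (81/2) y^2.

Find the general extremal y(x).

The Lagrangian is L = (1/2)(y')^2 + (81/2) y^2.
∂L/∂y = 81y.
∂L/∂y' = y'.
The Euler-Lagrange equation d/dx(∂L/∂y') − ∂L/∂y = 0 becomes:
    y'' - 81 y = 0
General solution: y(x) = A e^(9x) + B e^(-9x), where A and B are arbitrary constants fixed by the endpoint conditions.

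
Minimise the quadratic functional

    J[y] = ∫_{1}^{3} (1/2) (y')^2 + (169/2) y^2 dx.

The Lagrangian is L = (1/2) (y')^2 + (169/2) y^2.
Compute ∂L/∂y = 169y, ∂L/∂y' = y'.
The Euler-Lagrange equation d/dx(∂L/∂y') − ∂L/∂y = 0 reduces to
    y'' − 169 y = 0.
Its general solution is
    y(x) = A e^(13x) + B e^(−13x),
with A, B fixed by the endpoint conditions.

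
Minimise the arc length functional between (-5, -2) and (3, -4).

Arc-length functional: J[y] = ∫ sqrt(1 + (y')^2) dx.
Lagrangian L = sqrt(1 + (y')^2) has no explicit y dependence, so ∂L/∂y = 0 and the Euler-Lagrange equation gives
    d/dx( y' / sqrt(1 + (y')^2) ) = 0  ⇒  y' / sqrt(1 + (y')^2) = const.
Hence y' is constant, so y(x) is affine.
Fitting the endpoints (-5, -2) and (3, -4):
    slope m = ((-4) − (-2)) / (3 − (-5)) = -1/4,
    intercept c = (-2) − m·(-5) = -13/4.
Extremal: y(x) = (-1/4) x - 13/4.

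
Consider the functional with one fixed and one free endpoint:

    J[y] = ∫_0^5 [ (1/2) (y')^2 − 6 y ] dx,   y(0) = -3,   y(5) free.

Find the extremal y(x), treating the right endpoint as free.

The Lagrangian L = (1/2) (y')^2 − 6 y gives
    ∂L/∂y = −6,   ∂L/∂y' = y'.
Euler-Lagrange: d/dx(y') − (−6) = 0, i.e. y'' + 6 = 0, so
    y(x) = −(6/2) x^2 + C1 x + C2.
Fixed left endpoint y(0) = -3 ⇒ C2 = -3.
The right endpoint x = 5 is free, so the natural (transversality) condition is ∂L/∂y' |_{x=5} = 0, i.e. y'(5) = 0.
Compute y'(x) = −6 x + C1, so y'(5) = −30 + C1 = 0 ⇒ C1 = 30.
Therefore the extremal is
    y(x) = −3 x^2 + 30 x − 3.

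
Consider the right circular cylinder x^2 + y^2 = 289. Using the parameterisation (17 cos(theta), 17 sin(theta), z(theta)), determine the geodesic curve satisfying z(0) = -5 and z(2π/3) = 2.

Parameterise the cylinder of radius R = 17 as
    r(θ) = (17 cos θ, 17 sin θ, z(θ)).
The arc-length element is
    ds = sqrt(289 + (dz/dθ)^2) dθ,
so the Lagrangian is L = sqrt(289 + z'^2).
L depends on z' only, not on z or θ, so ∂L/∂z = 0 and
    ∂L/∂z' = z' / sqrt(289 + z'^2).
The Euler-Lagrange equation gives
    d/dθ( z' / sqrt(289 + z'^2) ) = 0,
so z' is constant. Integrating once:
    z(θ) = a θ + b,
a helix on the cylinder (a straight line when the cylinder is unrolled). The constants a, b are determined by the endpoint conditions.
With endpoint conditions z(0) = -5 and z(2π/3) = 2: from z(0) = b we get b = -5, and a·2π/3 + -5 = 2 gives a = 21/(2π), so
    z(θ) = (21/(2π)) θ − 5.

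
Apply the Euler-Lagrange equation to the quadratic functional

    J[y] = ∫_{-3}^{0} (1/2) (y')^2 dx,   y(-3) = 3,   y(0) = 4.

The Lagrangian is L = (1/2) (y')^2.
Compute ∂L/∂y = 0, ∂L/∂y' = y'.
The Euler-Lagrange equation d/dx(∂L/∂y') − ∂L/∂y = 0 reduces to
    y'' = 0.
Its general solution is
    y(x) = A x + B,
with A, B fixed by the endpoint conditions.
Applying the endpoint conditions y(-3) = 3 and y(0) = 4: solve A·-3 + B = 3 and A·0 + B = 4. Subtracting gives A(0 − -3) = 4 − 3, so A = 1/3, and B = 3 − A·-3 = 4. Therefore
    y(x) = (1/3) x + 4.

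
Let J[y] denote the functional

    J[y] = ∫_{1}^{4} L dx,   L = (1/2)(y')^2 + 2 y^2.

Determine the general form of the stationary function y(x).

The Lagrangian is L = (1/2)(y')^2 + 2 y^2.
∂L/∂y = 4y.
∂L/∂y' = y'.
The Euler-Lagrange equation d/dx(∂L/∂y') − ∂L/∂y = 0 becomes:
    y'' - 4 y = 0
General solution: y(x) = A e^(2x) + B e^(-2x), where A and B are arbitrary constants fixed by the endpoint conditions.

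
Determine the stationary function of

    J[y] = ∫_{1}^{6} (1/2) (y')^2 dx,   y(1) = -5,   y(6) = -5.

The Lagrangian is L = (1/2) (y')^2.
Compute ∂L/∂y = 0, ∂L/∂y' = y'.
The Euler-Lagrange equation d/dx(∂L/∂y') − ∂L/∂y = 0 reduces to
    y'' = 0.
Its general solution is
    y(x) = A x + B,
with A, B fixed by the endpoint conditions.
Applying the endpoint conditions y(1) = -5 and y(6) = -5: solve A·1 + B = -5 and A·6 + B = -5. Subtracting gives A(6 − 1) = -5 − -5, so A = 0, and B = -5 − A·1 = -5. Therefore
    y(x) = -5.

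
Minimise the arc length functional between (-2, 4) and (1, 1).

Arc-length functional: J[y] = ∫ sqrt(1 + (y')^2) dx.
Lagrangian L = sqrt(1 + (y')^2) has no explicit y dependence, so ∂L/∂y = 0 and the Euler-Lagrange equation gives
    d/dx( y' / sqrt(1 + (y')^2) ) = 0  ⇒  y' / sqrt(1 + (y')^2) = const.
Hence y' is constant, so y(x) is affine.
Fitting the endpoints (-2, 4) and (1, 1):
    slope m = (1 − 4) / (1 − (-2)) = -1,
    intercept c = 4 − m·(-2) = 2.
Extremal: y(x) = -x + 2.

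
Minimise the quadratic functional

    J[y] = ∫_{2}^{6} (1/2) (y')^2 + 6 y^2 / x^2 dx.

The Lagrangian is L = (1/2) (y')^2 + 6 y^2 / x^2.
Compute ∂L/∂y = 12y/x^2, ∂L/∂y' = y'.
The Euler-Lagrange equation d/dx(∂L/∂y') − ∂L/∂y = 0 reduces to
    y'' − 12/x^2 · y = 0  (x > 0).
Its general solution is
    y(x) = A x^4 + B x^(-3),
with A, B fixed by the endpoint conditions.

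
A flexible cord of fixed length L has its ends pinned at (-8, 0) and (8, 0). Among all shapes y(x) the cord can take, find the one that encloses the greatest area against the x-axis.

Set up the augmented Lagrangian using a multiplier λ for the length constraint:
    F(y, y') = y − λ sqrt(1 + y'^2).
F has no explicit x dependence, so the Beltrami identity yields a first integral
    F − y' ∂F/∂y' = C.
Compute ∂F/∂y' = −λ y' / sqrt(1 + y'^2). Then
    y − λ sqrt(1 + y'^2) + λ y'^2 / sqrt(1 + y'^2) = C
    ⇒  y − λ / sqrt(1 + y'^2) = C.
Solving for y' and integrating gives
    (x − a)^2 + (y − b)^2 = λ^2,
a circular arc of radius λ. The constants a, b are determined by the endpoint conditions y(-8) = y(8) = 0, and λ is fixed implicitly by the length constraint
    ∫_{-8}^{8} sqrt(1 + y'^2) dx = L.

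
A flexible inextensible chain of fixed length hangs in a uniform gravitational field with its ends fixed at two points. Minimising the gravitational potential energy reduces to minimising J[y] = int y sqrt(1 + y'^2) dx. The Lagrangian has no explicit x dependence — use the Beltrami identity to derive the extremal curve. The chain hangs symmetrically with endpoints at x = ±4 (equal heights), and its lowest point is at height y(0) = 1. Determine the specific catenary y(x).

The Lagrangian L(y, y') = y sqrt(1 + y'^2) has no explicit x dependence, so the Beltrami identity applies:
    L − y' ∂L/∂y' = C.
Compute ∂L/∂y' = y · y' / sqrt(1 + y'^2). Then
    L − y' ∂L/∂y'
    = y sqrt(1 + y'^2) − y · y'^2 / sqrt(1 + y'^2)
    = y (1 + y'^2 − y'^2) / sqrt(1 + y'^2)
    = y / sqrt(1 + y'^2) = C.
Squaring gives y^2 = C^2 (1 + y'^2), i.e.
    y'^2 = y^2 / C^2 − 1.
Separating variables,
    dy / sqrt(y^2 − C^2) = dx / C,
and integrating gives arccosh(y / C) = (x − a)/C, so
    y(x) = C cosh((x − a)/C),
the catenary. The constants C and a are fixed by the two endpoint conditions (and, for the hanging-chain problem, the length constraint selects C).
Now fit the given data. The endpoints x = ±4 are symmetric at equal height, so the catenary is even about its minimum: a = 0 and y(x) = C cosh(x/C). The lowest point is y(0) = C cosh(0) = C, and we are told y(0) = 1, so C = 1. Therefore
    y(x) = cosh(x),
and at the endpoints
    y(±4) = cosh(4).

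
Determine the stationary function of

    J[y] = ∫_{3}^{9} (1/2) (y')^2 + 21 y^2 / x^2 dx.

The Lagrangian is L = (1/2) (y')^2 + 21 y^2 / x^2.
Compute ∂L/∂y = 42y/x^2, ∂L/∂y' = y'.
The Euler-Lagrange equation d/dx(∂L/∂y') − ∂L/∂y = 0 reduces to
    y'' − 42/x^2 · y = 0  (x > 0).
Its general solution is
    y(x) = A x^7 + B x^(-6),
with A, B fixed by the endpoint conditions.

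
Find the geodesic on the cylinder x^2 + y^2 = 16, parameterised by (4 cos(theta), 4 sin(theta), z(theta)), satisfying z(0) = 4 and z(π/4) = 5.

Parameterise the cylinder of radius R = 4 as
    r(θ) = (4 cos θ, 4 sin θ, z(θ)).
The arc-length element is
    ds = sqrt(16 + (dz/dθ)^2) dθ,
so the Lagrangian is L = sqrt(16 + z'^2).
L depends on z' only, not on z or θ, so ∂L/∂z = 0 and
    ∂L/∂z' = z' / sqrt(16 + z'^2).
The Euler-Lagrange equation gives
    d/dθ( z' / sqrt(16 + z'^2) ) = 0,
so z' is constant. Integrating once:
    z(θ) = a θ + b,
a helix on the cylinder (a straight line when the cylinder is unrolled). The constants a, b are determined by the endpoint conditions.
With endpoint conditions z(0) = 4 and z(π/4) = 5: from z(0) = b we get b = 4, and a·π/4 + 4 = 5 gives a = 4/π, so
    z(θ) = (4/π) θ + 4.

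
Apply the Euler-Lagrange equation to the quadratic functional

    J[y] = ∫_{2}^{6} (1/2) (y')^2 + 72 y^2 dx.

The Lagrangian is L = (1/2) (y')^2 + 72 y^2.
Compute ∂L/∂y = 144y, ∂L/∂y' = y'.
The Euler-Lagrange equation d/dx(∂L/∂y') − ∂L/∂y = 0 reduces to
    y'' − 144 y = 0.
Its general solution is
    y(x) = A e^(12x) + B e^(−12x),
with A, B fixed by the endpoint conditions.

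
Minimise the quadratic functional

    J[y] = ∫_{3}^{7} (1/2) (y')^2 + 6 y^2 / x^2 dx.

The Lagrangian is L = (1/2) (y')^2 + 6 y^2 / x^2.
Compute ∂L/∂y = 12y/x^2, ∂L/∂y' = y'.
The Euler-Lagrange equation d/dx(∂L/∂y') − ∂L/∂y = 0 reduces to
    y'' − 12/x^2 · y = 0  (x > 0).
Its general solution is
    y(x) = A x^4 + B x^(-3),
with A, B fixed by the endpoint conditions.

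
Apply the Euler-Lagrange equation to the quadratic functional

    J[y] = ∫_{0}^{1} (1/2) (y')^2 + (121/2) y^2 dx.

The Lagrangian is L = (1/2) (y')^2 + (121/2) y^2.
Compute ∂L/∂y = 121y, ∂L/∂y' = y'.
The Euler-Lagrange equation d/dx(∂L/∂y') − ∂L/∂y = 0 reduces to
    y'' − 121 y = 0.
Its general solution is
    y(x) = A e^(11x) + B e^(−11x),
with A, B fixed by the endpoint conditions.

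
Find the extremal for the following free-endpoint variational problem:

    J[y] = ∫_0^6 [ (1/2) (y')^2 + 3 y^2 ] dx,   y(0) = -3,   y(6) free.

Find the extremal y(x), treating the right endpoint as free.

The Lagrangian L = (1/2) (y')^2 + 3 y^2 gives
    ∂L/∂y = 6 y,   ∂L/∂y' = y'.
Euler-Lagrange: y'' − 6 y = 0.
With k = sqrt(6), the general solution is
    y(x) = A cosh(sqrt(6) x) + B sinh(sqrt(6) x).
Fixed left endpoint y(0) = -3 ⇒ A = -3.
The right endpoint x = 6 is free, so the natural (transversality) condition is ∂L/∂y' |_{x=6} = 0, i.e. y'(6) = 0.
Compute y'(x) = A k sinh(k x) + B k cosh(k x), so
    y'(6) = A k sinh(k·6) + B k cosh(k·6) = 0
    ⇒ B = −A tanh(k·6) = 3 tanh(sqrt(6)·6).
Therefore the extremal is
    y(x) = −3 cosh(sqrt(6) x) + 3 tanh(sqrt(6)·6) sinh(sqrt(6) x).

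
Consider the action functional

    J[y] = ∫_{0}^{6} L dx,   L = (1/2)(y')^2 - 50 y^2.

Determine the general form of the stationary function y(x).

The Lagrangian is L = (1/2)(y')^2 - 50 y^2.
∂L/∂y = -100y.
∂L/∂y' = y'.
The Euler-Lagrange equation d/dx(∂L/∂y') − ∂L/∂y = 0 becomes:
    y'' + 100 y = 0
General solution: y(x) = A sin(10x) + B cos(10x), where A and B are arbitrary constants fixed by the endpoint conditions.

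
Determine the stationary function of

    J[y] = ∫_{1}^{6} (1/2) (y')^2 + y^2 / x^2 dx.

The Lagrangian is L = (1/2) (y')^2 + y^2 / x^2.
Compute ∂L/∂y = 2y/x^2, ∂L/∂y' = y'.
The Euler-Lagrange equation d/dx(∂L/∂y') − ∂L/∂y = 0 reduces to
    y'' − 2/x^2 · y = 0  (x > 0).
Its general solution is
    y(x) = A x^2 + B / x,
with A, B fixed by the endpoint conditions.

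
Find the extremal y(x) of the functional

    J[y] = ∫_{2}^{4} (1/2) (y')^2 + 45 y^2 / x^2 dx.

The Lagrangian is L = (1/2) (y')^2 + 45 y^2 / x^2.
Compute ∂L/∂y = 90y/x^2, ∂L/∂y' = y'.
The Euler-Lagrange equation d/dx(∂L/∂y') − ∂L/∂y = 0 reduces to
    y'' − 90/x^2 · y = 0  (x > 0).
Its general solution is
    y(x) = A x^10 + B x^(-9),
with A, B fixed by the endpoint conditions.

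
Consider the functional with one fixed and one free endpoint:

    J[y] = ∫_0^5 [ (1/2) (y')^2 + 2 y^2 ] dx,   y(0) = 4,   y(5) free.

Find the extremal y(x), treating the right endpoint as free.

The Lagrangian L = (1/2) (y')^2 + 2 y^2 gives
    ∂L/∂y = 4 y,   ∂L/∂y' = y'.
Euler-Lagrange: y'' − 4 y = 0.
With k = 2, the general solution is
    y(x) = A cosh(2 x) + B sinh(2 x).
Fixed left endpoint y(0) = 4 ⇒ A = 4.
The right endpoint x = 5 is free, so the natural (transversality) condition is ∂L/∂y' |_{x=5} = 0, i.e. y'(5) = 0.
Compute y'(x) = A k sinh(k x) + B k cosh(k x), so
    y'(5) = A k sinh(k·5) + B k cosh(k·5) = 0
    ⇒ B = −A tanh(k·5) = − 4 tanh(2·5).
Therefore the extremal is
    y(x) = 4 cosh(2 x) − 4 tanh(2·5) sinh(2 x).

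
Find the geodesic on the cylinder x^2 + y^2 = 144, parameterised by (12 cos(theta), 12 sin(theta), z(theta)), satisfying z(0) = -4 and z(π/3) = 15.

Parameterise the cylinder of radius R = 12 as
    r(θ) = (12 cos θ, 12 sin θ, z(θ)).
The arc-length element is
    ds = sqrt(144 + (dz/dθ)^2) dθ,
so the Lagrangian is L = sqrt(144 + z'^2).
L depends on z' only, not on z or θ, so ∂L/∂z = 0 and
    ∂L/∂z' = z' / sqrt(144 + z'^2).
The Euler-Lagrange equation gives
    d/dθ( z' / sqrt(144 + z'^2) ) = 0,
so z' is constant. Integrating once:
    z(θ) = a θ + b,
a helix on the cylinder (a straight line when the cylinder is unrolled). The constants a, b are determined by the endpoint conditions.
With endpoint conditions z(0) = -4 and z(π/3) = 15: from z(0) = b we get b = -4, and a·π/3 + -4 = 15 gives a = 57/π, so
    z(θ) = (57/π) θ − 4.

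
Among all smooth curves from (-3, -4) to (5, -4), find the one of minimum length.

Arc-length functional: J[y] = ∫ sqrt(1 + (y')^2) dx.
Lagrangian L = sqrt(1 + (y')^2) has no explicit y dependence, so ∂L/∂y = 0 and the Euler-Lagrange equation gives
    d/dx( y' / sqrt(1 + (y')^2) ) = 0  ⇒  y' / sqrt(1 + (y')^2) = const.
Hence y' is constant, so y(x) is affine.
Fitting the endpoints (-3, -4) and (5, -4):
    slope m = ((-4) − (-4)) / (5 − (-3)) = 0,
    intercept c = (-4) − m·(-3) = -4.
Extremal: y(x) = -4.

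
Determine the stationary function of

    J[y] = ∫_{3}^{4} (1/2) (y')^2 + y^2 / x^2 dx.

The Lagrangian is L = (1/2) (y')^2 + y^2 / x^2.
Compute ∂L/∂y = 2y/x^2, ∂L/∂y' = y'.
The Euler-Lagrange equation d/dx(∂L/∂y') − ∂L/∂y = 0 reduces to
    y'' − 2/x^2 · y = 0  (x > 0).
Its general solution is
    y(x) = A x^2 + B / x,
with A, B fixed by the endpoint conditions.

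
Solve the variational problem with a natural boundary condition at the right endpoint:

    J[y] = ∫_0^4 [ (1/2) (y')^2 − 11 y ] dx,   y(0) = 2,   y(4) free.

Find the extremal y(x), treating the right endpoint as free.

The Lagrangian L = (1/2) (y')^2 − 11 y gives
    ∂L/∂y = −11,   ∂L/∂y' = y'.
Euler-Lagrange: d/dx(y') − (−11) = 0, i.e. y'' + 11 = 0, so
    y(x) = −(11/2) x^2 + C1 x + C2.
Fixed left endpoint y(0) = 2 ⇒ C2 = 2.
The right endpoint x = 4 is free, so the natural (transversality) condition is ∂L/∂y' |_{x=4} = 0, i.e. y'(4) = 0.
Compute y'(x) = −11 x + C1, so y'(4) = −44 + C1 = 0 ⇒ C1 = 44.
Therefore the extremal is
    y(x) = −(11/2) x^2 + 44 x + 2.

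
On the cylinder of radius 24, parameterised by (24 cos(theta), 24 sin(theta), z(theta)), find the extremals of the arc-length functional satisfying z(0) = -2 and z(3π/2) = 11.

Parameterise the cylinder of radius R = 24 as
    r(θ) = (24 cos θ, 24 sin θ, z(θ)).
The arc-length element is
    ds = sqrt(576 + (dz/dθ)^2) dθ,
so the Lagrangian is L = sqrt(576 + z'^2).
L depends on z' only, not on z or θ, so ∂L/∂z = 0 and
    ∂L/∂z' = z' / sqrt(576 + z'^2).
The Euler-Lagrange equation gives
    d/dθ( z' / sqrt(576 + z'^2) ) = 0,
so z' is constant. Integrating once:
    z(θ) = a θ + b,
a helix on the cylinder (a straight line when the cylinder is unrolled). The constants a, b are determined by the endpoint conditions.
With endpoint conditions z(0) = -2 and z(3π/2) = 11: from z(0) = b we get b = -2, and a·3π/2 + -2 = 11 gives a = 26/(3π), so
    z(θ) = (26/(3π)) θ − 2.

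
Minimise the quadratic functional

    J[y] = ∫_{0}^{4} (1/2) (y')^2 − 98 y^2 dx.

The Lagrangian is L = (1/2) (y')^2 − 98 y^2.
Compute ∂L/∂y = -196y, ∂L/∂y' = y'.
The Euler-Lagrange equation d/dx(∂L/∂y') − ∂L/∂y = 0 reduces to
    y'' + 196 y = 0.
Its general solution is
    y(x) = A sin(14x) + B cos(14x),
with A, B fixed by the endpoint conditions.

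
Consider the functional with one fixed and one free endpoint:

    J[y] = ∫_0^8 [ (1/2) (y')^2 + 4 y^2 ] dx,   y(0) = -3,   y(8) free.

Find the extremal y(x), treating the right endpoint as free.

The Lagrangian L = (1/2) (y')^2 + 4 y^2 gives
    ∂L/∂y = 8 y,   ∂L/∂y' = y'.
Euler-Lagrange: y'' − 8 y = 0.
With k = sqrt(8), the general solution is
    y(x) = A cosh(sqrt(8) x) + B sinh(sqrt(8) x).
Fixed left endpoint y(0) = -3 ⇒ A = -3.
The right endpoint x = 8 is free, so the natural (transversality) condition is ∂L/∂y' |_{x=8} = 0, i.e. y'(8) = 0.
Compute y'(x) = A k sinh(k x) + B k cosh(k x), so
    y'(8) = A k sinh(k·8) + B k cosh(k·8) = 0
    ⇒ B = −A tanh(k·8) = 3 tanh(sqrt(8)·8).
Therefore the extremal is
    y(x) = −3 cosh(sqrt(8) x) + 3 tanh(sqrt(8)·8) sinh(sqrt(8) x).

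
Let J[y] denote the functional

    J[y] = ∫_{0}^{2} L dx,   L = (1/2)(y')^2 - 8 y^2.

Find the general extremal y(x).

The Lagrangian is L = (1/2)(y')^2 - 8 y^2.
∂L/∂y = -16y.
∂L/∂y' = y'.
The Euler-Lagrange equation d/dx(∂L/∂y') − ∂L/∂y = 0 becomes:
    y'' + 16 y = 0
General solution: y(x) = A sin(4x) + B cos(4x), where A and B are arbitrary constants fixed by the endpoint conditions.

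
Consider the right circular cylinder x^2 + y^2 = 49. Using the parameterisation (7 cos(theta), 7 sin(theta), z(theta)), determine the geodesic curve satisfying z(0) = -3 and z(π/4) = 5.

Parameterise the cylinder of radius R = 7 as
    r(θ) = (7 cos θ, 7 sin θ, z(θ)).
The arc-length element is
    ds = sqrt(49 + (dz/dθ)^2) dθ,
so the Lagrangian is L = sqrt(49 + z'^2).
L depends on z' only, not on z or θ, so ∂L/∂z = 0 and
    ∂L/∂z' = z' / sqrt(49 + z'^2).
The Euler-Lagrange equation gives
    d/dθ( z' / sqrt(49 + z'^2) ) = 0,
so z' is constant. Integrating once:
    z(θ) = a θ + b,
a helix on the cylinder (a straight line when the cylinder is unrolled). The constants a, b are determined by the endpoint conditions.
With endpoint conditions z(0) = -3 and z(π/4) = 5: from z(0) = b we get b = -3, and a·π/4 + -3 = 5 gives a = 32/π, so
    z(θ) = (32/π) θ − 3.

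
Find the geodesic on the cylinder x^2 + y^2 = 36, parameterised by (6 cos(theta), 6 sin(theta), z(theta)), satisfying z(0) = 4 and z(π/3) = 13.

Parameterise the cylinder of radius R = 6 as
    r(θ) = (6 cos θ, 6 sin θ, z(θ)).
The arc-length element is
    ds = sqrt(36 + (dz/dθ)^2) dθ,
so the Lagrangian is L = sqrt(36 + z'^2).
L depends on z' only, not on z or θ, so ∂L/∂z = 0 and
    ∂L/∂z' = z' / sqrt(36 + z'^2).
The Euler-Lagrange equation gives
    d/dθ( z' / sqrt(36 + z'^2) ) = 0,
so z' is constant. Integrating once:
    z(θ) = a θ + b,
a helix on the cylinder (a straight line when the cylinder is unrolled). The constants a, b are determined by the endpoint conditions.
With endpoint conditions z(0) = 4 and z(π/3) = 13: from z(0) = b we get b = 4, and a·π/3 + 4 = 13 gives a = 27/π, so
    z(θ) = (27/π) θ + 4.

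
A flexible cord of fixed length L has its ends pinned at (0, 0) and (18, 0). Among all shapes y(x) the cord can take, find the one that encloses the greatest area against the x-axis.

Set up the augmented Lagrangian using a multiplier λ for the length constraint:
    F(y, y') = y − λ sqrt(1 + y'^2).
F has no explicit x dependence, so the Beltrami identity yields a first integral
    F − y' ∂F/∂y' = C.
Compute ∂F/∂y' = −λ y' / sqrt(1 + y'^2). Then
    y − λ sqrt(1 + y'^2) + λ y'^2 / sqrt(1 + y'^2) = C
    ⇒  y − λ / sqrt(1 + y'^2) = C.
Solving for y' and integrating gives
    (x − a)^2 + (y − b)^2 = λ^2,
a circular arc of radius λ. The constants a, b are determined by the endpoint conditions y(0) = y(18) = 0, and λ is fixed implicitly by the length constraint
    ∫_{0}^{18} sqrt(1 + y'^2) dx = L.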